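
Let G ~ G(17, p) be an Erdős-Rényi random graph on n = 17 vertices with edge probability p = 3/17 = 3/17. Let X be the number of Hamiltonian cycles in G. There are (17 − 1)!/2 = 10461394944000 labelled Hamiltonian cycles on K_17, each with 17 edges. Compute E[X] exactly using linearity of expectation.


K_17 has (17 − 1)!/2 = 10461394944000 labelled Hamiltonian cycles.
For each such Hamiltonian cycle H, let X_H = 1 if all 17 edges of H are present in G. Then P[X_H = 1] = p^{17} = (3/17)^{17} = 129140163/827240261886336764177.
Summing the indicators: E[X] = Σ_H E[X_H] = 10461394944000 · p^{17} = 10461394944000 · 129140163/827240261886336764177 = 1350986248275535872000/827240261886336764177.
Numerically: E[X] ≈ 1.6331.

E[X] = 10461394944000 · (3/17)^{17} = 1350986248275535872000/827240261886336764177 ≈ 1.6331.


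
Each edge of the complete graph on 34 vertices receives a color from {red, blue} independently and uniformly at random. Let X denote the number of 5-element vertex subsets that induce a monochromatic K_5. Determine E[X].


Let X = Σ_S X_S over the C(34, 5) = 278256 subsets S of size 5, where X_S = 1 if the K_5 on S is monochromatic.
For a fixed S, the K_5 on S has C(5, 2) = 10 edges. P[all 10 edges red] = (1/2)^10, and likewise for blue, so P[monochromatic] = 2·(1/2)^10 = 2^{1 − 10} = 1/512.
By linearity: E[X] = C(34, 5) · 2^{1 − 10} = 278256 · 1/512 = 17391/32.
Numerically: E[X] ≈ 543.468750.

E[X] = C(34,5)·2^(1−C(5,2)) = 17391/32 ≈ 543.468750.


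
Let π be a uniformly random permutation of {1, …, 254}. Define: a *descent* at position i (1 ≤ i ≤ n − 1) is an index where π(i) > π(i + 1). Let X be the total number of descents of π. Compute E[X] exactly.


Write X = Σ X_I over i = 1, …, 253, with X_I the indicator of one descent.
There are 253 indicators.
For each fixed i, the pair (π(i), π(i+1)) is a uniformly random ordered pair of distinct values from {1, …, 254}; by symmetry P[π(i) > π(i+1)] = 1/2.
By linearity: E[X] = 253 · (1/2) = (254 − 1) · (1/2) = 253/2 ≈ 126.500.

E[X] = 253/2 = 126.500.


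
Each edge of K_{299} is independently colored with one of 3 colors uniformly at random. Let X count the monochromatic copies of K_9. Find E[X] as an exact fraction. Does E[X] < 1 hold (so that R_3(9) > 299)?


E[X] = C(299, 9) · 3^{1 − 36} = 46610674441390059 · 3^{−35} = 46610674441390059/50031545098999707.
As a reduced fraction: E[X] = 15536891480463353/16677181699666569 ≈ 0.932.
Is E[X] < 1? YES.
Since E[X] < 1, there exists a 3-coloring of K_{299} with no monochromatic K_9; hence R_3(9) > 299.

E[X] = 15536891480463353/16677181699666569 ≈ 0.932; E[X] < 1, so R_3(9) > 299.


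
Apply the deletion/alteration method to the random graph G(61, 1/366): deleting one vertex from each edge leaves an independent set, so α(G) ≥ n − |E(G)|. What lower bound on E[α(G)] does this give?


E[|E(G)|] = C(61, 2)·p = 1830 · (1/366) = 5.
E[α(G)] ≥ n − E[|E(G)|] = 61 − 5 = 56.
Numerically: ≈ 56.000000.
(This is only a lower bound; the true E[α(G)] may be larger.)

E[α(G)] ≥ 56 ≈ 56.000000.


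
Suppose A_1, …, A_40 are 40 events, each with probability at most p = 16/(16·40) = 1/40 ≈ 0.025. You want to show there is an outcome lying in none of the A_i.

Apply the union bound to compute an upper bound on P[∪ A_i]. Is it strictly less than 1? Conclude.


Union bound: P[∪_{i=1}^{40} A_i] ≤ Σ_i P[A_i] ≤ 40·p = 40·(1/40) = 1.
Numerically: 1 ≈ 1.000.
Is 1 < 1? NO.
Since the bound 1 is ≥ 1, the union bound is uninformative here; it does NOT by itself certify existence.

40·p = 1 ≈ 1.000; existence NOT certified by the union bound.


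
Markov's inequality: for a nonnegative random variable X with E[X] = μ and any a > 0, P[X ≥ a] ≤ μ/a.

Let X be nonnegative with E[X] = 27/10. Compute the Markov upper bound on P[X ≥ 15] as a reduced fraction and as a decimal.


μ = E[X] = 27/10, a = 15.
Markov: P[X ≥ 15] ≤ μ/a = (27/10)/15 = 9/50.
Numerically: ≈ 0.1800.
(Since a = 15 > μ = 2.7000, the bound 9/50 is < 1 and informative.)

P[X ≥ 15] ≤ 9/50 ≈ 0.1800.


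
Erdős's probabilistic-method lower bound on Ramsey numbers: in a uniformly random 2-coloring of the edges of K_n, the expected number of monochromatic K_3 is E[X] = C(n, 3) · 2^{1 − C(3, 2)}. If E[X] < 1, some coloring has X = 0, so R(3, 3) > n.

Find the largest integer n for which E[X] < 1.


We need C(n, 3) · 2^{1 − 3} < 1, i.e. C(n, 3) < 2^{3 − 1} = 4.
Check values of n near the boundary:
  n = 3: C(3, 3) = 1; 1 < 4? YES
  n = 4: C(4, 3) = 4; 4 < 4? NO
  n = 5: C(5, 3) = 10; 10 < 4? NO
  n = 6: C(6, 3) = 20; 20 < 4? NO
The largest n with C(n, 3) < 4 is n = 3 (where E[X] = 1/4 ≈ 0.250000). Hence R(3, 3) > 3, i.e. R(3, 3) ≥ 4.

Largest n = 3; hence R(3, 3) > 3.


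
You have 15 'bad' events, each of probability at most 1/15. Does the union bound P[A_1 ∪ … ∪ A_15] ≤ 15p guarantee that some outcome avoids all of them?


Union bound: P[∪_{i=1}^{15} A_i] ≤ Σ_i P[A_i] ≤ 15·p = 15·(1/15) = 1.
Numerically: 1 ≈ 1.000.
Is 1 < 1? NO.
Since the bound 1 is ≥ 1, the union bound is uninformative here; it does NOT by itself certify existence.

15·p = 1 ≈ 1.000; existence NOT certified by the union bound.


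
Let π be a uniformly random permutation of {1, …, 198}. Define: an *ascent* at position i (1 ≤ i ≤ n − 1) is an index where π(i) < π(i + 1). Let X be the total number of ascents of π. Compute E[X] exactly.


Write X = Σ X_I over i = 1, …, 197, with X_I the indicator of one ascent.
There are 197 indicators.
For each fixed i, the pair (π(i), π(i+1)) is a uniformly random ordered pair of distinct values from {1, …, 198}; by symmetry P[π(i) < π(i+1)] = 1/2.
By linearity: E[X] = 197 · (1/2) = (198 − 1) · (1/2) = 197/2 ≈ 98.500.

E[X] = 197/2 = 98.500.


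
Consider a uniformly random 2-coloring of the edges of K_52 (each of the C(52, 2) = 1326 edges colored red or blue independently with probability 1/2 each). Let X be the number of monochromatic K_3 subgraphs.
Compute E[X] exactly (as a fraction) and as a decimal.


Let X = Σ_S X_S over the C(52, 3) = 22100 subsets S of size 3, where X_S = 1 if the K_3 on S is monochromatic.
For a fixed S, the K_3 on S has C(3, 2) = 3 edges. P[all 3 edges red] = (1/2)^3, and likewise for blue, so P[monochromatic] = 2·(1/2)^3 = 2^{1 − 3} = 1/4.
Summing: E[X] = C(52, 3) · 2^{1 − 3} = 22100 · 1/4 = 5525.
Numerically: E[X] ≈ 5525.000000.

E[X] = C(52,3)·2^(1−C(3,2)) = 5525 ≈ 5525.000000.


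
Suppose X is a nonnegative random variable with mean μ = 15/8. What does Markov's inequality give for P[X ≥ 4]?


μ = E[X] = 15/8, a = 4.
Markov: P[X ≥ 4] ≤ μ/a = (15/8)/4 = 15/32.
Numerically: ≈ 0.46875.
(Since a = 4 > μ = 1.87500, the bound 15/32 is < 1 and informative.)

P[X ≥ 4] ≤ 15/32 ≈ 0.46875.


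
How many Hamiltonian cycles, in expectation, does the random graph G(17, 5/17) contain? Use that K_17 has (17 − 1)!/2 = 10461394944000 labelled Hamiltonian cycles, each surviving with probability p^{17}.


K_17 has (17 − 1)!/2 = 10461394944000 labelled Hamiltonian cycles.
For each such Hamiltonian cycle H, let X_H = 1 if all 17 edges of H are present in G. Then P[X_H = 1] = p^{17} = (5/17)^{17} = 762939453125/827240261886336764177.
Summing the indicators: E[X] = Σ_H E[X_H] = 10461394944000 · p^{17} = 10461394944000 · 762939453125/827240261886336764177 = 7981410937500000000000000/827240261886336764177.
Numerically: E[X] ≈ 9648.

E[X] = 10461394944000 · (5/17)^{17} = 7981410937500000000000000/827240261886336764177 ≈ 9648.


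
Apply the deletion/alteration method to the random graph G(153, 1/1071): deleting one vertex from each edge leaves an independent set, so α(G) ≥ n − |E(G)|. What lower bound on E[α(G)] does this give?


E[|E(G)|] = C(153, 2)·p = 11628 · (1/1071) = 76/7.
E[α(G)] ≥ n − E[|E(G)|] = 153 − 76/7 = 995/7.
Numerically: ≈ 142.143.
(This is only a lower bound; the true E[α(G)] may be larger.)

E[α(G)] ≥ 995/7 ≈ 142.143.


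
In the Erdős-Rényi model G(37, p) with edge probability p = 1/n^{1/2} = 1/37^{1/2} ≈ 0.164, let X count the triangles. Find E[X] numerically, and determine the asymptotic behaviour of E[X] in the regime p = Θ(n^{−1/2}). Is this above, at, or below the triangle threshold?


Number of potential triangles: C(37, 3) = 7770.
Each occurs with probability p³ ≈ (0.164)³ ≈ 4.44322e-03.
By linearity: E[X] = C(37, 3)·p³ ≈ 7770 · 4.44322e-03 ≈ 34.524.
Since α = 1/2 < 1, p = c/n^{1/2} ≫ 1/n is above the triangle threshold p ~ 1/n. Asymptotically E[X] ~ (c³/6)·n^{3(1−α)} = (1³/6)·n^{1.5} → ∞; triangles are abundant w.h.p.

E[X] ≈ 34.524; in regime p = Θ(1/n^{1/2}) E[X] diverges (above the triangle threshold p ~ 1/n).


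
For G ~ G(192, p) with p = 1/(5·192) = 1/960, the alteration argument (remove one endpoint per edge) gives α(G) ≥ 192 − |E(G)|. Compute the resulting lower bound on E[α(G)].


E[|E(G)|] = C(192, 2)·p = 18336 · (1/960) = 191/10.
E[α(G)] ≥ n − E[|E(G)|] = 192 − 191/10 = 1729/10.
Numerically: ≈ 172.90000.
(This is only a lower bound; the true E[α(G)] may be larger.)

E[α(G)] ≥ 1729/10 ≈ 172.90000.


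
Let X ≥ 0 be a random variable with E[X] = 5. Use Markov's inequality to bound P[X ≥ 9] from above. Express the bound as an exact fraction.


μ = E[X] = 5, a = 9.
Markov: P[X ≥ 9] ≤ μ/a = (5)/9 = 5/9.
Numerically: ≈ 0.55556.
(Since a = 9 > μ = 5.00000, the bound 5/9 is < 1 and informative.)

P[X ≥ 9] ≤ 5/9 ≈ 0.55556.


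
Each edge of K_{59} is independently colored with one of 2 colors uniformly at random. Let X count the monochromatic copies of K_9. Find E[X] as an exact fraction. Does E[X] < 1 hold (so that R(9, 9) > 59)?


E[X] = C(59, 9) · 2^{1 − 36} = 12565671261 · 2^{−35} = 12565671261/34359738368.
As a reduced fraction: E[X] = 12565671261/34359738368 ≈ 0.3657092.
Is E[X] < 1? YES.
Since E[X] < 1, there exists a 2-coloring of K_{59} with no monochromatic K_9; hence R(9, 9) > 59.

E[X] = 12565671261/34359738368 ≈ 0.3657092; E[X] < 1, so R(9, 9) > 59.


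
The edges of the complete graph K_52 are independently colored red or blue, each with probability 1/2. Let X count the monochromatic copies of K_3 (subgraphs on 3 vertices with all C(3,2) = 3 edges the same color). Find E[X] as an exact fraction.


Let X = Σ_S X_S over the C(52, 3) = 22100 subsets S of size 3, where X_S = 1 if the K_3 on S is monochromatic.
For a fixed S, the K_3 on S has C(3, 2) = 3 edges. P[all 3 edges red] = (1/2)^3, and likewise for blue, so P[monochromatic] = 2·(1/2)^3 = 2^{1 − 3} = 1/4.
By linearity: E[X] = C(52, 3) · 2^{1 − 3} = 22100 · 1/4 = 5525.
Numerically: E[X] ≈ 5525.000000.

E[X] = C(52,3)·2^(1−C(3,2)) = 5525 ≈ 5525.000000.


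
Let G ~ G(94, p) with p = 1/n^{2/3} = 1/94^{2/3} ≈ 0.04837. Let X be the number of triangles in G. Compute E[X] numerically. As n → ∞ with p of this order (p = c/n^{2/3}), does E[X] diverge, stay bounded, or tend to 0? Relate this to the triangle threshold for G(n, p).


Number of potential triangles: C(94, 3) = 134044.
Each occurs with probability p³ ≈ (0.04837)³ ≈ 1.131734e-04.
By linearity: E[X] = C(94, 3)·p³ ≈ 134044 · 1.131734e-04 ≈ 15.1702.
Since α = 2/3 < 1, p = c/n^{2/3} ≫ 1/n is above the triangle threshold p ~ 1/n. Asymptotically E[X] ~ (c³/6)·n^{3(1−α)} = (1³/6)·n^{1} → ∞; triangles are abundant w.h.p.

E[X] ≈ 15.1702; in regime p = Θ(1/n^{2/3}) E[X] diverges (above the triangle threshold p ~ 1/n).


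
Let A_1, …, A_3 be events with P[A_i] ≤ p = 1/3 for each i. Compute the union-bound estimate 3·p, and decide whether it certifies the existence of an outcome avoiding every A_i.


Union bound: P[∪_{i=1}^{3} A_i] ≤ Σ_i P[A_i] ≤ 3·p = 3·(1/3) = 1.
Numerically: 1 ≈ 1.000.
Is 1 < 1? NO.
Since the bound 1 is ≥ 1, the union bound is uninformative here; it does NOT by itself certify existence.

3·p = 1 ≈ 1.000; existence NOT certified by the union bound.


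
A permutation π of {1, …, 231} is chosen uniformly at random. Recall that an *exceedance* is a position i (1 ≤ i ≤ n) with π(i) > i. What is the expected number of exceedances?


Write X = Σ_{i=1}^{231} X_i, where X_i = 1_{π(i) > i}.
For each fixed i, π(i) is uniform over {1, …, 231} (marginal of a uniform permutation), so P[π(i) > i] = (n − i)/n. Summing: Σ_{i=1}^{231} (n − i)/n = (0 + 1 + … + 230)/231 = 231(231 − 1)/(2·231) = (231 − 1)/2.
Hence E[X] = Σ_{i=1}^{231} (231 − i)/231 = 115 ≈ 115.00000.

E[X] = 115 = 115.00000.


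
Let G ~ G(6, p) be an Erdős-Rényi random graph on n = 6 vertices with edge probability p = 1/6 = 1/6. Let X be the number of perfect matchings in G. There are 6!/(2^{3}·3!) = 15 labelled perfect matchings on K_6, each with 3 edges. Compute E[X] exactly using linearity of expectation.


K_6 has 6!/(2^{3}·3!) = 15 labelled perfect matchings.
For each such perfect matching H, let X_H = 1 if all 3 edges of H are present in G. Then P[X_H = 1] = p^{3} = (1/6)^{3} = 1/216.
By linearity: E[X] = Σ_H E[X_H] = 15 · p^{3} = 15 · 1/216 = 5/72.
Numerically: E[X] ≈ 0.069444.

E[X] = 15 · (1/6)^{3} = 5/72 ≈ 0.069444.


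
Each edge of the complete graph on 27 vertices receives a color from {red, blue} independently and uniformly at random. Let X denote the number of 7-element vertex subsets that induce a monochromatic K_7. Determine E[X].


Let X = Σ_S X_S over the C(27, 7) = 888030 subsets S of size 7, where X_S = 1 if the K_7 on S is monochromatic.
For a fixed S, the K_7 on S has C(7, 2) = 21 edges. P[all 21 edges red] = (1/2)^21, and likewise for blue, so P[monochromatic] = 2·(1/2)^21 = 2^{1 − 21} = 1/1048576.
Summing: E[X] = C(27, 7) · 2^{1 − 21} = 888030 · 1/1048576 = 444015/524288.
Numerically: E[X] ≈ 0.84689.

E[X] = C(27,7)·2^(1−C(7,2)) = 444015/524288 ≈ 0.84689.


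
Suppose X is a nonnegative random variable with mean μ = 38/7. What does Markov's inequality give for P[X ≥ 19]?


μ = E[X] = 38/7, a = 19.
Markov: P[X ≥ 19] ≤ μ/a = (38/7)/19 = 2/7.
Numerically: ≈ 0.2857.
(Since a = 19 > μ = 5.4286, the bound 2/7 is < 1 and informative.)

P[X ≥ 19] ≤ 2/7 ≈ 0.2857.


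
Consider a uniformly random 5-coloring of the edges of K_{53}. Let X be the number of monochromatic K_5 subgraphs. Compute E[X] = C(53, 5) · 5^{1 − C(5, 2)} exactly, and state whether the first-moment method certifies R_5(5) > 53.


E[X] = C(53, 5) · 5^{1 − 10} = 2869685 · 5^{−9} = 2869685/1953125.
As a reduced fraction: E[X] = 573937/390625 ≈ 1.46928.
Is E[X] < 1? NO.
Since E[X] ≥ 1, the first-moment bound is inconclusive at n = 53; it does NOT by itself certify R_5(5) > 53.

E[X] = 573937/390625 ≈ 1.46928; E[X] ≥ 1; first-moment method inconclusive here.


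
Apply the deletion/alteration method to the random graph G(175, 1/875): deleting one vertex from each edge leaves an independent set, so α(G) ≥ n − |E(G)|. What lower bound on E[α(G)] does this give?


E[|E(G)|] = C(175, 2)·p = 15225 · (1/875) = 87/5.
E[α(G)] ≥ n − E[|E(G)|] = 175 − 87/5 = 788/5.
Numerically: ≈ 157.600.
(This is only a lower bound; the true E[α(G)] may be larger.)

E[α(G)] ≥ 788/5 ≈ 157.600.


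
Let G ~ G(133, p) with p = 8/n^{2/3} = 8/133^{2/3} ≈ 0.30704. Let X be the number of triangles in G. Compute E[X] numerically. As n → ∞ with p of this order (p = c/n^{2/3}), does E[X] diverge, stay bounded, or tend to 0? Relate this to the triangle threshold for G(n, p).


Number of potential triangles: C(133, 3) = 383306.
Each occurs with probability p³ ≈ (0.30704)³ ≈ 2.8944542e-02.
By linearity: E[X] = C(133, 3)·p³ ≈ 383306 · 2.8944542e-02 ≈ 11094.61654.
Since α = 2/3 < 1, p = c/n^{2/3} ≫ 1/n is above the triangle threshold p ~ 1/n. Asymptotically E[X] ~ (c³/6)·n^{3(1−α)} = (8³/6)·n^{1} → ∞; triangles are abundant w.h.p.

E[X] ≈ 11094.61654; in regime p = Θ(1/n^{2/3}) E[X] diverges (above the triangle threshold p ~ 1/n).


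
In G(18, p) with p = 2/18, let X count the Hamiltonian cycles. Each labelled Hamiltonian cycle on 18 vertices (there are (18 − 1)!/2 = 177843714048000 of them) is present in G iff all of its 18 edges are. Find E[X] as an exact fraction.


K_18 has (18 − 1)!/2 = 177843714048000 labelled Hamiltonian cycles.
For each such Hamiltonian cycle H, let X_H = 1 if all 18 edges of H are present in G. Then P[X_H = 1] = p^{18} = (1/9)^{18} = 1/150094635296999121.
Summing the indicators: E[X] = Σ_H E[X_H] = 177843714048000 · p^{18} = 177843714048000 · 1/150094635296999121 = 243955712000/205891132094649.
Numerically: E[X] ≈ 0.0011849.

E[X] = 177843714048000 · (1/9)^{18} = 243955712000/205891132094649 ≈ 0.0011849.


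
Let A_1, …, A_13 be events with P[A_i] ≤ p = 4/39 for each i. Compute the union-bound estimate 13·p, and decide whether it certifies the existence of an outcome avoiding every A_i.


Union bound: P[∪_{i=1}^{13} A_i] ≤ Σ_i P[A_i] ≤ 13·p = 13·(4/39) = 4/3.
Numerically: 4/3 ≈ 1.3333333.
Is 4/3 < 1? NO.
Since the bound 4/3 is ≥ 1, the union bound is uninformative here; it does NOT by itself certify existence.

13·p = 4/3 ≈ 1.3333333; existence NOT certified by the union bound.


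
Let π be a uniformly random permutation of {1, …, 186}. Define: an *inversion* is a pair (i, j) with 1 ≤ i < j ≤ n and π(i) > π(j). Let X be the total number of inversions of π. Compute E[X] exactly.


Write X = Σ X_I over the C(186, 2) = 17205 pairs i < j, with X_I the indicator of one inversion.
There are 17205 indicators.
For each fixed pair i < j, the values π(i) and π(j) are two distinct elements of {1, …, 186} in uniformly random order; by symmetry P[π(i) > π(j)] = 1/2.
By linearity: E[X] = 17205 · (1/2) = C(186, 2) · (1/2) = 17205/2 = 17205/2 ≈ 8602.500.

E[X] = 17205/2 = 8602.500.


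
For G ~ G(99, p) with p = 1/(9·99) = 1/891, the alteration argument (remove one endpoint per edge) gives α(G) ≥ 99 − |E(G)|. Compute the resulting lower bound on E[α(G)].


E[|E(G)|] = C(99, 2)·p = 4851 · (1/891) = 49/9.
E[α(G)] ≥ n − E[|E(G)|] = 99 − 49/9 = 842/9.
Numerically: ≈ 93.555556.
(This is only a lower bound; the true E[α(G)] may be larger.)

E[α(G)] ≥ 842/9 ≈ 93.555556.


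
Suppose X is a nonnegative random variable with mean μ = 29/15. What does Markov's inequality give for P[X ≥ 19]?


μ = E[X] = 29/15, a = 19.
Markov: P[X ≥ 19] ≤ μ/a = (29/15)/19 = 29/285.
Numerically: ≈ 0.10175.
(Since a = 19 > μ = 1.93333, the bound 29/285 is < 1 and informative.)

P[X ≥ 19] ≤ 29/285 ≈ 0.10175.


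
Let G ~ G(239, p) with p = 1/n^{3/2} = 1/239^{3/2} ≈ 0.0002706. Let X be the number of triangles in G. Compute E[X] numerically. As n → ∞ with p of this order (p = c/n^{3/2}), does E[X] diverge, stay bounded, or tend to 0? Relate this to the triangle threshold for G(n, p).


Number of potential triangles: C(239, 3) = 2246839.
Each occurs with probability p³ ≈ (0.0002706)³ ≈ 1.982483e-11.
By linearity: E[X] = C(239, 3)·p³ ≈ 2246839 · 1.982483e-11 ≈ 0.0000.
Since α = 3/2 > 1, p = c/n^{3/2} = o(1/n) is below the triangle threshold p ~ 1/n. Asymptotically E[X] ~ (c³/6)·n^{3(1−α)} = (1³/6)·n^{-1.5} → 0, so by Markov's inequality G has no triangles w.h.p.

E[X] ≈ 0.0000; in regime p = Θ(1/n^{3/2}) E[X] tends to 0 (below the triangle threshold p ~ 1/n).


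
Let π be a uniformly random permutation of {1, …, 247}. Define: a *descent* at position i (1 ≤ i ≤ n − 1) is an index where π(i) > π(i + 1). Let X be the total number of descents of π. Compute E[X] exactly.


Write X = Σ X_I over i = 1, …, 246, with X_I the indicator of one descent.
There are 246 indicators.
For each fixed i, the pair (π(i), π(i+1)) is a uniformly random ordered pair of distinct values from {1, …, 247}; by symmetry P[π(i) > π(i+1)] = 1/2.
By linearity: E[X] = 246 · (1/2) = (247 − 1) · (1/2) = 123 ≈ 123.0000.

E[X] = 123 = 123.0000.


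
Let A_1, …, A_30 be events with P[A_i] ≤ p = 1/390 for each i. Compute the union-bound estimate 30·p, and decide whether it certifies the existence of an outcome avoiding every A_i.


Union bound: P[∪_{i=1}^{30} A_i] ≤ Σ_i P[A_i] ≤ 30·p = 30·(1/390) = 1/13.
Numerically: 1/13 ≈ 0.0769.
Is 1/13 < 1? YES.
Since P[∪ A_i] ≤ 1/13 < 1, the complement has P[∩ A_i^c] ≥ 1 − 1/13 = 12/13 > 0, so some outcome avoids every A_i.

30·p = 1/13 ≈ 0.0769; existence CERTIFIED by the union bound.


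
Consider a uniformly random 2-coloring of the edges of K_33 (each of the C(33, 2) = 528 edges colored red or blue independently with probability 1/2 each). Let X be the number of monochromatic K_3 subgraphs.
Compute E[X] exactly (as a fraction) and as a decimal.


Let X = Σ_S X_S over the C(33, 3) = 5456 subsets S of size 3, where X_S = 1 if the K_3 on S is monochromatic.
For a fixed S, the K_3 on S has C(3, 2) = 3 edges. P[all 3 edges red] = (1/2)^3, and likewise for blue, so P[monochromatic] = 2·(1/2)^3 = 2^{1 − 3} = 1/4.
By linearity: E[X] = C(33, 3) · 2^{1 − 3} = 5456 · 1/4 = 1364.
Numerically: E[X] ≈ 1364.00000.

E[X] = C(33,3)·2^(1−C(3,2)) = 1364 ≈ 1364.00000.


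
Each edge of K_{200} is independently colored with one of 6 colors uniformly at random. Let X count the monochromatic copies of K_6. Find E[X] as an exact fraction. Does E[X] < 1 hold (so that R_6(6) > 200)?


E[X] = C(200, 6) · 6^{1 − 15} = 82408626300 · 6^{−14} = 82408626300/78364164096.
As a reduced fraction: E[X] = 6867385525/6530347008 ≈ 1.0516111.
Is E[X] < 1? NO.
Since E[X] ≥ 1, the first-moment bound is inconclusive at n = 200; it does NOT by itself certify R_6(6) > 200.

E[X] = 6867385525/6530347008 ≈ 1.0516111; E[X] ≥ 1; first-moment method inconclusive here.


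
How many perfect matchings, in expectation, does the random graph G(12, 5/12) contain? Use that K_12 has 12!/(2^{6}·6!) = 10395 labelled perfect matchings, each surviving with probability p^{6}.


K_12 has 12!/(2^{6}·6!) = 10395 labelled perfect matchings.
For each such perfect matching H, let X_H = 1 if all 6 edges of H are present in G. Then P[X_H = 1] = p^{6} = (5/12)^{6} = 15625/2985984.
Summing the indicators: E[X] = Σ_H E[X_H] = 10395 · p^{6} = 10395 · 15625/2985984 = 6015625/110592.
Numerically: E[X] ≈ 54.4.

E[X] = 10395 · (5/12)^{6} = 6015625/110592 ≈ 54.4.


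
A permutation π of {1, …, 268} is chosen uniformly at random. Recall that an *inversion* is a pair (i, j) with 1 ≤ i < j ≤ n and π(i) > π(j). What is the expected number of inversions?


Write X = Σ X_I over the C(268, 2) = 35778 pairs i < j, with X_I the indicator of one inversion.
There are 35778 indicators.
For each fixed pair i < j, the values π(i) and π(j) are two distinct elements of {1, …, 268} in uniformly random order; by symmetry P[π(i) > π(j)] = 1/2.
By linearity: E[X] = 35778 · (1/2) = C(268, 2) · (1/2) = 35778/2 = 17889 ≈ 17889.000.

E[X] = 17889 = 17889.000.


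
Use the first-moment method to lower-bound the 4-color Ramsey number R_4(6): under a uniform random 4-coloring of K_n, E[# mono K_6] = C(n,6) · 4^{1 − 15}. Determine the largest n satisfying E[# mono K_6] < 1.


We need C(n, 6) · 4^{1 − 15} < 1, i.e. C(n, 6) < 4^{15 − 1} = 268435456.
Check values of n near the boundary:
  n = 72: C(72, 6) = 156238908; 156238908 < 268435456? YES
  n = 73: C(73, 6) = 170230452; 170230452 < 268435456? YES
  n = 74: C(74, 6) = 185250786; 185250786 < 268435456? YES
  n = 75: C(75, 6) = 201359550; 201359550 < 268435456? YES
  n = 76: C(76, 6) = 218618940; 218618940 < 268435456? YES
  n = 77: C(77, 6) = 237093780; 237093780 < 268435456? YES
  n = 78: C(78, 6) = 256851595; 256851595 < 268435456? YES
  n = 79: C(79, 6) = 277962685; 277962685 < 268435456? NO
  n = 80: C(80, 6) = 300500200; 300500200 < 268435456? NO
  n = 81: C(81, 6) = 324540216; 324540216 < 268435456? NO
The largest n with C(n, 6) < 268435456 is n = 78 (where E[X] = 256851595/268435456 ≈ 0.957). Hence R_4(6) > 78, i.e. R_4(6) ≥ 79.

Largest n = 78; hence R_4(6) > 78.


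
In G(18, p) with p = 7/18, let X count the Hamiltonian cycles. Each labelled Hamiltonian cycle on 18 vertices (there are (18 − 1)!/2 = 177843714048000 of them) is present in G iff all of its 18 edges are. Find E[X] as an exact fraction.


K_18 has (18 − 1)!/2 = 177843714048000 labelled Hamiltonian cycles.
For each such Hamiltonian cycle H, let X_H = 1 if all 18 edges of H are present in G. Then P[X_H = 1] = p^{18} = (7/18)^{18} = 1628413597910449/39346408075296537575424.
By linearity: E[X] = Σ_H E[X_H] = 177843714048000 · p^{18} = 177843714048000 · 1628413597910449/39346408075296537575424 = 24246874921186846803875/3294258113514384.
Numerically: E[X] ≈ 7.36e+06.

E[X] = 177843714048000 · (7/18)^{18} = 24246874921186846803875/3294258113514384 ≈ 7.36e+06.


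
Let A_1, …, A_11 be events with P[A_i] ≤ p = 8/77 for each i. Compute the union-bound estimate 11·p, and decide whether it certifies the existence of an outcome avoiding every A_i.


Union bound: P[∪_{i=1}^{11} A_i] ≤ Σ_i P[A_i] ≤ 11·p = 11·(8/77) = 8/7.
Numerically: 8/7 ≈ 1.143.
Is 8/7 < 1? NO.
Since the bound 8/7 is ≥ 1, the union bound is uninformative here; it does NOT by itself certify existence.

11·p = 8/7 ≈ 1.143; existence NOT certified by the union bound.


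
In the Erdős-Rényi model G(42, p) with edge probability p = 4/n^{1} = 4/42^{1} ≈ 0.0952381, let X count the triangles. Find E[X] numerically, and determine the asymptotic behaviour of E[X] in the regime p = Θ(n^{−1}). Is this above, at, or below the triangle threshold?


Number of potential triangles: C(42, 3) = 11480.
Each occurs with probability p³ ≈ (0.0952381)³ ≈ 8.63837599e-04.
By linearity: E[X] = C(42, 3)·p³ ≈ 11480 · 8.63837599e-04 ≈ 9.916856.
Here α = 1, so p = 4/n is exactly at the triangle threshold p ~ 1/n. Asymptotically E[X] → c³/6 = 4³/6 = 32/3 ≈ 10.666667, a bounded constant. In this regime the triangle count is asymptotically Poisson(c³/6).

E[X] ≈ 9.916856; in regime p = Θ(1/n^{1}) E[X] stays bounded (at the triangle threshold p ~ 1/n).


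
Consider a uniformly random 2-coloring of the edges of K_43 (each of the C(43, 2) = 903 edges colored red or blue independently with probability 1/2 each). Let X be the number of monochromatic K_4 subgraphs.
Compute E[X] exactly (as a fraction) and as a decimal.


Let X = Σ_S X_S over the C(43, 4) = 123410 subsets S of size 4, where X_S = 1 if the K_4 on S is monochromatic.
For a fixed S, the K_4 on S has C(4, 2) = 6 edges. P[all 6 edges red] = (1/2)^6, and likewise for blue, so P[monochromatic] = 2·(1/2)^6 = 2^{1 − 6} = 1/32.
By linearity: E[X] = C(43, 4) · 2^{1 − 6} = 123410 · 1/32 = 61705/16.
Numerically: E[X] ≈ 3856.562.

E[X] = C(43,4)·2^(1−C(4,2)) = 61705/16 ≈ 3856.562.


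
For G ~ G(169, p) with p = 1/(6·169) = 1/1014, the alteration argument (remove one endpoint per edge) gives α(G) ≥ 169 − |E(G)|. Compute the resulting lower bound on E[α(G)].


E[|E(G)|] = C(169, 2)·p = 14196 · (1/1014) = 14.
E[α(G)] ≥ n − E[|E(G)|] = 169 − 14 = 155.
Numerically: ≈ 155.000000.
(This is only a lower bound; the true E[α(G)] may be larger.)

E[α(G)] ≥ 155 ≈ 155.000000.


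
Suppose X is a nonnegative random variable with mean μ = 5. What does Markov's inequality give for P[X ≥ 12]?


μ = E[X] = 5, a = 12.
Markov: P[X ≥ 12] ≤ μ/a = (5)/12 = 5/12.
Numerically: ≈ 0.417.
(Since a = 12 > μ = 5.000, the bound 5/12 is < 1 and informative.)

P[X ≥ 12] ≤ 5/12 ≈ 0.417.


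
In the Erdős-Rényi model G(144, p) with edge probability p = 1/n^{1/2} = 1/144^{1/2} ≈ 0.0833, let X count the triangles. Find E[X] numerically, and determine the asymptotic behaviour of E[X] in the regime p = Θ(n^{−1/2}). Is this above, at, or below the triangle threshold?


Number of potential triangles: C(144, 3) = 487344.
Each occurs with probability p³ ≈ (0.0833)³ ≈ 5.78704e-04.
By linearity: E[X] = C(144, 3)·p³ ≈ 487344 · 5.78704e-04 ≈ 282.028.
Since α = 1/2 < 1, p = c/n^{1/2} ≫ 1/n is above the triangle threshold p ~ 1/n. Asymptotically E[X] ~ (c³/6)·n^{3(1−α)} = (1³/6)·n^{1.5} → ∞; triangles are abundant w.h.p.

E[X] ≈ 282.028; in regime p = Θ(1/n^{1/2}) E[X] diverges (above the triangle threshold p ~ 1/n).


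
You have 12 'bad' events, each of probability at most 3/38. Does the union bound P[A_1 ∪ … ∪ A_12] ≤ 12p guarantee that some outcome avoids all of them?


Union bound: P[∪_{i=1}^{12} A_i] ≤ Σ_i P[A_i] ≤ 12·p = 12·(3/38) = 18/19.
Numerically: 18/19 ≈ 0.947368.
Is 18/19 < 1? YES.
Since P[∪ A_i] ≤ 18/19 < 1, the complement has P[∩ A_i^c] ≥ 1 − 18/19 = 1/19 > 0, so some outcome avoids every A_i.

12·p = 18/19 ≈ 0.947368; existence CERTIFIED by the union bound.


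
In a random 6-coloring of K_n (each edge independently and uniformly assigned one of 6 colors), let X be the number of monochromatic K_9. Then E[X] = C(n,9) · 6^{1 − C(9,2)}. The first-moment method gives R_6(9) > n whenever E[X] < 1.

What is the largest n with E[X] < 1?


We need C(n, 9) · 6^{1 − 36} < 1, i.e. C(n, 9) < 6^{36 − 1} = 1719070799748422591028658176.
Check values of n near the boundary:
  n = 4405: C(4405, 9) = 1706862792900636302463627150; 1706862792900636302463627150 < 1719070799748422591028658176? YES
  n = 4406: C(4406, 9) = 1710356485221788389505285700; 1710356485221788389505285700 < 1719070799748422591028658176? YES
  n = 4407: C(4407, 9) = 1713856532599459170657070050; 1713856532599459170657070050 < 1719070799748422591028658176? YES
  n = 4408: C(4408, 9) = 1717362945146264156457459600; 1717362945146264156457459600 < 1719070799748422591028658176? YES
  n = 4409: C(4409, 9) = 1720875732988608787686577131; 1720875732988608787686577131 < 1719070799748422591028658176? NO
  n = 4410: C(4410, 9) = 1724394906266704102180823710; 1724394906266704102180823710 < 1719070799748422591028658176? NO
The largest n with C(n, 9) < 1719070799748422591028658176 is n = 4408 (where E[X] = 35778394690547169926197075/35813974994758803979763712 ≈ 0.9990). Hence R_6(9) > 4408, i.e. R_6(9) ≥ 4409.

Largest n = 4408; hence R_6(9) > 4408.


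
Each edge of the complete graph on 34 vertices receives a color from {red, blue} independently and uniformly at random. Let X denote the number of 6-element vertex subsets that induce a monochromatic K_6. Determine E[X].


Let X = Σ_S X_S over the C(34, 6) = 1344904 subsets S of size 6, where X_S = 1 if the K_6 on S is monochromatic.
For a fixed S, the K_6 on S has C(6, 2) = 15 edges. P[all 15 edges red] = (1/2)^15, and likewise for blue, so P[monochromatic] = 2·(1/2)^15 = 2^{1 − 15} = 1/16384.
By linearity: E[X] = C(34, 6) · 2^{1 − 15} = 1344904 · 1/16384 = 168113/2048.
Numerically: E[X] ≈ 82.086.

E[X] = C(34,6)·2^(1−C(6,2)) = 168113/2048 ≈ 82.086.


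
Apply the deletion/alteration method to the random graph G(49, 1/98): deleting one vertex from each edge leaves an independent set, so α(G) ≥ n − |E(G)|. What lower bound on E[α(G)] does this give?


E[|E(G)|] = C(49, 2)·p = 1176 · (1/98) = 12.
E[α(G)] ≥ n − E[|E(G)|] = 49 − 12 = 37.
Numerically: ≈ 37.0000.
(This is only a lower bound; the true E[α(G)] may be larger.)

E[α(G)] ≥ 37 ≈ 37.0000.


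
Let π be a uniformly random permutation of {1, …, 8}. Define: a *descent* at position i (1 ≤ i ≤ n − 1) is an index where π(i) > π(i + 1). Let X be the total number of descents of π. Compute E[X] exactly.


Write X = Σ X_I over i = 1, …, 7, with X_I the indicator of one descent.
There are 7 indicators.
For each fixed i, the pair (π(i), π(i+1)) is a uniformly random ordered pair of distinct values from {1, …, 8}; by symmetry P[π(i) > π(i+1)] = 1/2.
By linearity: E[X] = 7 · (1/2) = (8 − 1) · (1/2) = 7/2 ≈ 3.500000.

E[X] = 7/2 = 3.500000.


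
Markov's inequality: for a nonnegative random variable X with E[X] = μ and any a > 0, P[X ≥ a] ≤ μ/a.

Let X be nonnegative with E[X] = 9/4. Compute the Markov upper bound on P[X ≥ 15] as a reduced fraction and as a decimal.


μ = E[X] = 9/4, a = 15.
Markov: P[X ≥ 15] ≤ μ/a = (9/4)/15 = 3/20.
Numerically: ≈ 0.150.
(Since a = 15 > μ = 2.250, the bound 3/20 is < 1 and informative.)

P[X ≥ 15] ≤ 3/20 ≈ 0.150.


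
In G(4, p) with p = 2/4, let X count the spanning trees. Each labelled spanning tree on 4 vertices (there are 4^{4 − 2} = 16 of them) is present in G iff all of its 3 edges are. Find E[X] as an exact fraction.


K_4 has 4^{4 − 2} = 16 labelled spanning trees.
For each such spanning tree H, let X_H = 1 if all 3 edges of H are present in G. Then P[X_H = 1] = p^{3} = (1/2)^{3} = 1/8.
Summing the indicators: E[X] = Σ_H E[X_H] = 16 · p^{3} = 16 · 1/8 = 2.
Numerically: E[X] ≈ 2.

E[X] = 16 · (1/2)^{3} = 2 ≈ 2.


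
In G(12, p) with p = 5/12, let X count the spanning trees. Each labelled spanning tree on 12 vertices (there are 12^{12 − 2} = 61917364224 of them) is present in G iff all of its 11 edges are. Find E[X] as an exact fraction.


K_12 has 12^{12 − 2} = 61917364224 labelled spanning trees.
For each such spanning tree H, let X_H = 1 if all 11 edges of H are present in G. Then P[X_H = 1] = p^{11} = (5/12)^{11} = 48828125/743008370688.
By linearity of expectation: E[X] = Σ_H E[X_H] = 61917364224 · p^{11} = 61917364224 · 48828125/743008370688 = 48828125/12.
Numerically: E[X] ≈ 4.07e+06.

E[X] = 61917364224 · (5/12)^{11} = 48828125/12 ≈ 4.07e+06.


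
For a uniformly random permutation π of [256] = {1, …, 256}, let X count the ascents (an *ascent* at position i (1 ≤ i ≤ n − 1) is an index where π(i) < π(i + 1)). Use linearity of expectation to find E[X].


Write X = Σ X_I over i = 1, …, 255, with X_I the indicator of one ascent.
There are 255 indicators.
For each fixed i, the pair (π(i), π(i+1)) is a uniformly random ordered pair of distinct values from {1, …, 256}; by symmetry P[π(i) < π(i+1)] = 1/2.
By linearity: E[X] = 255 · (1/2) = (256 − 1) · (1/2) = 255/2 ≈ 127.5000.

E[X] = 255/2 = 127.5000.


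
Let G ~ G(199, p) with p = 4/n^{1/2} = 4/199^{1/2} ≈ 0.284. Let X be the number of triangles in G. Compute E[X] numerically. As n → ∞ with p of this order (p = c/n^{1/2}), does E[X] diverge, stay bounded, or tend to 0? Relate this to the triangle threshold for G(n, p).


Number of potential triangles: C(199, 3) = 1293699.
Each occurs with probability p³ ≈ (0.284)³ ≈ 2.27982e-02.
By linearity: E[X] = C(199, 3)·p³ ≈ 1293699 · 2.27982e-02 ≈ 29493.995.
Since α = 1/2 < 1, p = c/n^{1/2} ≫ 1/n is above the triangle threshold p ~ 1/n. Asymptotically E[X] ~ (c³/6)·n^{3(1−α)} = (4³/6)·n^{1.5} → ∞; triangles are abundant w.h.p.

E[X] ≈ 29493.995; in regime p = Θ(1/n^{1/2}) E[X] diverges (above the triangle threshold p ~ 1/n).


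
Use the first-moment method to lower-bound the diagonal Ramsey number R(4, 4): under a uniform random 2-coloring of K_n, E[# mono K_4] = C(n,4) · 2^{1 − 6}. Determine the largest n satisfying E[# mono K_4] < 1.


We need C(n, 4) · 2^{1 − 6} < 1, i.e. C(n, 4) < 2^{6 − 1} = 32.
Check values of n near the boundary:
  n = 4: C(4, 4) = 1; 1 < 32? YES
  n = 5: C(5, 4) = 5; 5 < 32? YES
  n = 6: C(6, 4) = 15; 15 < 32? YES
  n = 7: C(7, 4) = 35; 35 < 32? NO
  n = 8: C(8, 4) = 70; 70 < 32? NO
  n = 9: C(9, 4) = 126; 126 < 32? NO
The largest n with C(n, 4) < 32 is n = 6 (where E[X] = 15/32 ≈ 0.4688). Hence R(4, 4) > 6, i.e. R(4, 4) ≥ 7.

Largest n = 6; hence R(4, 4) > 6.


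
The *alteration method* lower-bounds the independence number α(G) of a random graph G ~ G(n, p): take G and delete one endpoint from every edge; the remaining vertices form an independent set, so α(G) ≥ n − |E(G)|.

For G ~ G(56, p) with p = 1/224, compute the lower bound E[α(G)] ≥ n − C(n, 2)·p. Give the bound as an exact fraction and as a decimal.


E[|E(G)|] = C(56, 2)·p = 1540 · (1/224) = 55/8.
E[α(G)] ≥ n − E[|E(G)|] = 56 − 55/8 = 393/8.
Numerically: ≈ 49.1250.
(This is only a lower bound; the true E[α(G)] may be larger.)

E[α(G)] ≥ 393/8 ≈ 49.1250.


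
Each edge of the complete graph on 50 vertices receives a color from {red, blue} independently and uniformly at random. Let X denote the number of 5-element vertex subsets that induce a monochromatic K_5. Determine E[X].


Let X = Σ_S X_S over the C(50, 5) = 2118760 subsets S of size 5, where X_S = 1 if the K_5 on S is monochromatic.
For a fixed S, the K_5 on S has C(5, 2) = 10 edges. P[all 10 edges red] = (1/2)^10, and likewise for blue, so P[monochromatic] = 2·(1/2)^10 = 2^{1 − 10} = 1/512.
By linearity of expectation: E[X] = C(50, 5) · 2^{1 − 10} = 2118760 · 1/512 = 264845/64.
Numerically: E[X] ≈ 4138.2031.

E[X] = C(50,5)·2^(1−C(5,2)) = 264845/64 ≈ 4138.2031.


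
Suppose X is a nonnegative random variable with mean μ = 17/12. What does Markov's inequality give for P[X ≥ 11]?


μ = E[X] = 17/12, a = 11.
Markov: P[X ≥ 11] ≤ μ/a = (17/12)/11 = 17/132.
Numerically: ≈ 0.128788.
(Since a = 11 > μ = 1.416667, the bound 17/132 is < 1 and informative.)

P[X ≥ 11] ≤ 17/132 ≈ 0.128788.


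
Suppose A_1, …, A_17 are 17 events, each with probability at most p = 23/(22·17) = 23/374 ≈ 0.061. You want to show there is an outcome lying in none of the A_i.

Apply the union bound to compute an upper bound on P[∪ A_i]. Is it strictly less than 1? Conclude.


Union bound: P[∪_{i=1}^{17} A_i] ≤ Σ_i P[A_i] ≤ 17·p = 17·(23/374) = 23/22.
Numerically: 23/22 ≈ 1.045.
Is 23/22 < 1? NO.
Since the bound 23/22 is ≥ 1, the union bound is uninformative here; it does NOT by itself certify existence.

17·p = 23/22 ≈ 1.045; existence NOT certified by the union bound.


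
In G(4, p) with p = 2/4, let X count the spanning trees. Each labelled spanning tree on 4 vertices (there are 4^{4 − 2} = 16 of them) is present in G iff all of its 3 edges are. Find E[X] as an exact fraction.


K_4 has 4^{4 − 2} = 16 labelled spanning trees.
For each such spanning tree H, let X_H = 1 if all 3 edges of H are present in G. Then P[X_H = 1] = p^{3} = (1/2)^{3} = 1/8.
By linearity of expectation: E[X] = Σ_H E[X_H] = 16 · p^{3} = 16 · 1/8 = 2.
Numerically: E[X] ≈ 2.

E[X] = 16 · (1/2)^{3} = 2 ≈ 2.


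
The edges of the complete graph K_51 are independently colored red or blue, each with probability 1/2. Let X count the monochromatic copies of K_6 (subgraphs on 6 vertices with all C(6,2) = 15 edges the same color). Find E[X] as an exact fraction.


Let X = Σ_S X_S over the C(51, 6) = 18009460 subsets S of size 6, where X_S = 1 if the K_6 on S is monochromatic.
For a fixed S, the K_6 on S has C(6, 2) = 15 edges. P[all 15 edges red] = (1/2)^15, and likewise for blue, so P[monochromatic] = 2·(1/2)^15 = 2^{1 − 15} = 1/16384.
By linearity: E[X] = C(51, 6) · 2^{1 − 15} = 18009460 · 1/16384 = 4502365/4096.
Numerically: E[X] ≈ 1099.21021.

E[X] = C(51,6)·2^(1−C(6,2)) = 4502365/4096 ≈ 1099.21021.


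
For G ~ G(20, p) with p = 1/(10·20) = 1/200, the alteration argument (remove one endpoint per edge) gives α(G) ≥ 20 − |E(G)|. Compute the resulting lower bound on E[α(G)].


E[|E(G)|] = C(20, 2)·p = 190 · (1/200) = 19/20.
E[α(G)] ≥ n − E[|E(G)|] = 20 − 19/20 = 381/20.
Numerically: ≈ 19.0500.
(This is only a lower bound; the true E[α(G)] may be larger.)

E[α(G)] ≥ 381/20 ≈ 19.0500.


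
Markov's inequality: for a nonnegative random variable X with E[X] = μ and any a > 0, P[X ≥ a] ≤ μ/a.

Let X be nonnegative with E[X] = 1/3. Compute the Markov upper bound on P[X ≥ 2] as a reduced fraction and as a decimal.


μ = E[X] = 1/3, a = 2.
Markov: P[X ≥ 2] ≤ μ/a = (1/3)/2 = 1/6.
Numerically: ≈ 0.167.
(Since a = 2 > μ = 0.333, the bound 1/6 is < 1 and informative.)

P[X ≥ 2] ≤ 1/6 ≈ 0.167.


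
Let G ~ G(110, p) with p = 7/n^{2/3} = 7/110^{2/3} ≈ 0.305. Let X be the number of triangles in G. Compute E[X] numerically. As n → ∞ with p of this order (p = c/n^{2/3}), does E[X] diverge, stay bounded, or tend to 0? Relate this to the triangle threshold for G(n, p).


Number of potential triangles: C(110, 3) = 215820.
Each occurs with probability p³ ≈ (0.305)³ ≈ 2.83471e-02.
By linearity: E[X] = C(110, 3)·p³ ≈ 215820 · 2.83471e-02 ≈ 6117.873.
Since α = 2/3 < 1, p = c/n^{2/3} ≫ 1/n is above the triangle threshold p ~ 1/n. Asymptotically E[X] ~ (c³/6)·n^{3(1−α)} = (7³/6)·n^{1} → ∞; triangles are abundant w.h.p.

E[X] ≈ 6117.873; in regime p = Θ(1/n^{2/3}) E[X] diverges (above the triangle threshold p ~ 1/n).
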